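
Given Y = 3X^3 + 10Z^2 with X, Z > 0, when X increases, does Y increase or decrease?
Y increases

Taking the partial derivative:
∂Y/∂X = 9X^2

∂Y/∂X = 9X^2 > 0 (assuming positive values)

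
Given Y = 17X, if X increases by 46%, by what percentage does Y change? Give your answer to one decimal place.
46.0%

For Y = 17X:
If X → X(1 + 0.46)
Then Y → Y · (1 + 0.46)^1
     = Y · 1.4600

Percentage change = ((1 + 0.46)^1 − 1) × 100% = 46.0%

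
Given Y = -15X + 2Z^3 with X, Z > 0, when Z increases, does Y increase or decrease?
Y increases

Taking the partial derivative:
∂Y/∂Z = 6Z^2

∂Y/∂Z = 6Z^2 > 0 (assuming positive values)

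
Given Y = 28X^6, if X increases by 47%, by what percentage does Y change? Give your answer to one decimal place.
909.0%

For Y = 28X^6:
If X → X(1 + 0.47)
Then Y → Y · (1 + 0.47)^6
     ≈ Y · 10.0903

Percentage change = ((1 + 0.47)^6 − 1) × 100% ≈ 909.0%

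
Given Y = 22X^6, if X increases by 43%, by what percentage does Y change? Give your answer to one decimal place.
755.1%

For Y = 22X^6:
If X → X(1 + 0.43)
Then Y → Y · (1 + 0.43)^6
     ≈ Y · 8.5510

Percentage change = ((1 + 0.43)^6 − 1) × 100% ≈ 755.1%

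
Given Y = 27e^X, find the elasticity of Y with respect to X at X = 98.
Elasticity = 98

Elasticity = (dY/dX) · (X/Y)

dY/dX = 27·e^X
At X = 98: dY/dX = 27·e^98, Y = 27·e^98

Elasticity = (27·e^98) · (98 / (27·e^98)) = 98

Interpretation: for a small percentage change in X, the percentage change in Y is approximately 98.00 times as large.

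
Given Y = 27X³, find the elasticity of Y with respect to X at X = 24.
Elasticity = 3

Elasticity = (dY/dX) · (X/Y)

dY/dX = 81·X²
At X = 24: dY/dX = 46656, Y = 373248

Elasticity = 46656 · (24 / 373248) = 3

Interpretation: for a small percentage change in X, the percentage change in Y is approximately 3.00 times as large.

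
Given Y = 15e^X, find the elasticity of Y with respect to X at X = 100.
Elasticity = 100

Elasticity = (dY/dX) · (X/Y)

dY/dX = 15·e^X
At X = 100: dY/dX = 15·e^100, Y = 15·e^100

Elasticity = (15·e^100) · (100 / (15·e^100)) = 100

Interpretation: for a small percentage change in X, the percentage change in Y is approximately 100.00 times as large.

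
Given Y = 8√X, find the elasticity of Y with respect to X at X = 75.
Elasticity = 1/2

Elasticity = (dY/dX) · (X/Y)

dY/dX = 4/√X
At X = 75: dY/dX = 4·√3/15, Y = 40·√3

Elasticity = (4·√3/15) · (75 / (40·√3)) = 1/2

Interpretation: for a small percentage change in X, the percentage change in Y is approximately 0.50 times as large.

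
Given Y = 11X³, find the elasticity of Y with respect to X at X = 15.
Elasticity = 3

Elasticity = (dY/dX) · (X/Y)

dY/dX = 33·X²
At X = 15: dY/dX = 7425, Y = 37125

Elasticity = 7425 · (15 / 37125) = 3

Interpretation: for a small percentage change in X, the percentage change in Y is approximately 3.00 times as large.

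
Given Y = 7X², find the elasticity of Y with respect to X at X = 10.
Elasticity = 2

Elasticity = (dY/dX) · (X/Y)

dY/dX = 14·X
At X = 10: dY/dX = 140, Y = 700

Elasticity = 140 · (10 / 700) = 2

Interpretation: for a small percentage change in X, the percentage change in Y is approximately 2.00 times as large.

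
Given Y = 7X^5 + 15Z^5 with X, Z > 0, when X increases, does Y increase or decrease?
Y increases

Taking the partial derivative:
∂Y/∂X = 35X^4

∂Y/∂X = 35X^4 > 0 (assuming positive values)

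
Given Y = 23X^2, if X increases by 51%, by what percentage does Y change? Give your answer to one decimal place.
128.0%

For Y = 23X^2:
If X → X(1 + 0.51)
Then Y → Y · (1 + 0.51)^2
     = Y · 2.2801

Percentage change = ((1 + 0.51)^2 − 1) × 100% ≈ 128.0%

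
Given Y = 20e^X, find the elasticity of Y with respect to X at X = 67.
Elasticity = 67

Elasticity = (dY/dX) · (X/Y)

dY/dX = 20·e^X
At X = 67: dY/dX = 20·e^67, Y = 20·e^67

Elasticity = (20·e^67) · (67 / (20·e^67)) = 67

Interpretation: for a small percentage change in X, the percentage change in Y is approximately 67.00 times as large.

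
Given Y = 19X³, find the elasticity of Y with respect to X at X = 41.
Elasticity = 3

Elasticity = (dY/dX) · (X/Y)

dY/dX = 57·X²
At X = 41: dY/dX = 95817, Y = 1309499

Elasticity = 95817 · (41 / 1309499) = 3

Interpretation: for a small percentage change in X, the percentage change in Y is approximately 3.00 times as large.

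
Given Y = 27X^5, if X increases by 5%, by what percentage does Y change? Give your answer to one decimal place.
27.6%

For Y = 27X^5:
If X → X(1 + 0.05)
Then Y → Y · (1 + 0.05)^5
     ≈ Y · 1.2763

Percentage change = ((1 + 0.05)^5 − 1) × 100% ≈ 27.6%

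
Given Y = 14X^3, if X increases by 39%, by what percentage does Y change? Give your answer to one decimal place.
168.6%

For Y = 14X^3:
If X → X(1 + 0.39)
Then Y → Y · (1 + 0.39)^3
     ≈ Y · 2.6856

Percentage change = ((1 + 0.39)^3 − 1) × 100% ≈ 168.6%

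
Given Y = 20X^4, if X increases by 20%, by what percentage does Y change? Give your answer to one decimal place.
107.4%

For Y = 20X^4:
If X → X(1 + 0.2)
Then Y → Y · (1 + 0.2)^4
     = Y · 2.0736

Percentage change = ((1 + 0.2)^4 − 1) × 100% ≈ 107.4%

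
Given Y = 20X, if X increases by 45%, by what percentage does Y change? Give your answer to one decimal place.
45.0%

For Y = 20X:
If X → X(1 + 0.45)
Then Y → Y · (1 + 0.45)^1
     = Y · 1.4500

Percentage change = ((1 + 0.45)^1 − 1) × 100% = 45.0%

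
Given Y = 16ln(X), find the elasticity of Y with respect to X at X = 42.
Elasticity = 1/ln(42) ≈ 0.2675

Elasticity = (dY/dX) · (X/Y)

dY/dX = 16/X
At X = 42: dY/dX = 8/21, Y = 16·ln(42)

Elasticity = (8/21) · (42 / (16·ln(42))) = 1/ln(42) ≈ 0.2675

Interpretation: for a small percentage change in X, the percentage change in Y is approximately 0.27 times as large.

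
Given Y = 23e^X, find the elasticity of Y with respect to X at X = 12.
Elasticity = 12

Elasticity = (dY/dX) · (X/Y)

dY/dX = 23·e^X
At X = 12: dY/dX = 23·e^12, Y = 23·e^12

Elasticity = (23·e^12) · (12 / (23·e^12)) = 12

Interpretation: for a small percentage change in X, the percentage change in Y is approximately 12.00 times as large.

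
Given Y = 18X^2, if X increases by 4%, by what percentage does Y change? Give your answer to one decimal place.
8.2%

For Y = 18X^2:
If X → X(1 + 0.04)
Then Y → Y · (1 + 0.04)^2
     = Y · 1.0816

Percentage change = ((1 + 0.04)^2 − 1) × 100% ≈ 8.2%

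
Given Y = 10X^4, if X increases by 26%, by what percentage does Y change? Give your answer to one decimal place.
152.0%

For Y = 10X^4:
If X → X(1 + 0.26)
Then Y → Y · (1 + 0.26)^4
     ≈ Y · 2.5205

Percentage change = ((1 + 0.26)^4 − 1) × 100% ≈ 152.0%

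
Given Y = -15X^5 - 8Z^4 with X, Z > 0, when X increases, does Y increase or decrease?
Y decreases

Taking the partial derivative:
∂Y/∂X = -75X^4

∂Y/∂X = -75X^4 < 0 (assuming positive values)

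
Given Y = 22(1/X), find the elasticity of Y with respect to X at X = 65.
Elasticity = -1

Elasticity = (dY/dX) · (X/Y)

dY/dX = -22/X²
At X = 65: dY/dX = -22/4225, Y = 22/65

Elasticity = (-22/4225) · (65 / (22/65)) = -1

Interpretation: for a small percentage change in X, the percentage change in Y is approximately -1.00 times as large.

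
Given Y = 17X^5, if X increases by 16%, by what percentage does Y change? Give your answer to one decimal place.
110.0%

For Y = 17X^5:
If X → X(1 + 0.16)
Then Y → Y · (1 + 0.16)^5
     ≈ Y · 2.1003

Percentage change = ((1 + 0.16)^5 − 1) × 100% ≈ 110.0%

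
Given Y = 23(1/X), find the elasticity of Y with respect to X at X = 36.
Elasticity = -1

Elasticity = (dY/dX) · (X/Y)

dY/dX = -23/X²
At X = 36: dY/dX = -23/1296, Y = 23/36

Elasticity = (-23/1296) · (36 / (23/36)) = -1

Interpretation: for a small percentage change in X, the percentage change in Y is approximately -1.00 times as large.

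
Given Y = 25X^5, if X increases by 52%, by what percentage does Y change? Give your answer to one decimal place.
711.4%

For Y = 25X^5:
If X → X(1 + 0.52)
Then Y → Y · (1 + 0.52)^5
     ≈ Y · 8.1137

Percentage change = ((1 + 0.52)^5 − 1) × 100% ≈ 711.4%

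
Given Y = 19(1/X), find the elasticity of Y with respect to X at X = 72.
Elasticity = -1

Elasticity = (dY/dX) · (X/Y)

dY/dX = -19/X²
At X = 72: dY/dX = -19/5184, Y = 19/72

Elasticity = (-19/5184) · (72 / (19/72)) = -1

Interpretation: for a small percentage change in X, the percentage change in Y is approximately -1.00 times as large.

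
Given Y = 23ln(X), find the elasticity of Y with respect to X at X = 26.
Elasticity = 1/ln(26) ≈ 0.3069

Elasticity = (dY/dX) · (X/Y)

dY/dX = 23/X
At X = 26: dY/dX = 23/26, Y = 23·ln(26)

Elasticity = (23/26) · (26 / (23·ln(26))) = 1/ln(26) ≈ 0.3069

Interpretation: for a small percentage change in X, the percentage change in Y is approximately 0.31 times as large.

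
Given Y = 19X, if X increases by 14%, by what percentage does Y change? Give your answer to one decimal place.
14.0%

For Y = 19X:
If X → X(1 + 0.14)
Then Y → Y · (1 + 0.14)^1
     = Y · 1.1400

Percentage change = ((1 + 0.14)^1 − 1) × 100% = 14.0%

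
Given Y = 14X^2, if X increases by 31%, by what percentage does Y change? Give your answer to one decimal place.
71.6%

For Y = 14X^2:
If X → X(1 + 0.31)
Then Y → Y · (1 + 0.31)^2
     = Y · 1.7161

Percentage change = ((1 + 0.31)^2 − 1) × 100% ≈ 71.6%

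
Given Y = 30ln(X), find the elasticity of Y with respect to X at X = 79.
Elasticity = 1/ln(79) ≈ 0.2289

Elasticity = (dY/dX) · (X/Y)

dY/dX = 30/X
At X = 79: dY/dX = 30/79, Y = 30·ln(79)

Elasticity = (30/79) · (79 / (30·ln(79))) = 1/ln(79) ≈ 0.2289

Interpretation: for a small percentage change in X, the percentage change in Y is approximately 0.23 times as large.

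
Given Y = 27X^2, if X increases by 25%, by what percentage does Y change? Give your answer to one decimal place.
56.3%

For Y = 27X^2:
If X → X(1 + 0.25)
Then Y → Y · (1 + 0.25)^2
     = Y · 1.5625

Percentage change = ((1 + 0.25)^2 − 1) × 100% ≈ 56.3%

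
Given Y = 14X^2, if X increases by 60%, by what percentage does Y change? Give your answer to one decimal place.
156.0%

For Y = 14X^2:
If X → X(1 + 0.6)
Then Y → Y · (1 + 0.6)^2
     = Y · 2.5600

Percentage change = ((1 + 0.6)^2 − 1) × 100% = 156.0%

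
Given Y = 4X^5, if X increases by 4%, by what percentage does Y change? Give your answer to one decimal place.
21.7%

For Y = 4X^5:
If X → X(1 + 0.04)
Then Y → Y · (1 + 0.04)^5
     ≈ Y · 1.2167

Percentage change = ((1 + 0.04)^5 − 1) × 100% ≈ 21.7%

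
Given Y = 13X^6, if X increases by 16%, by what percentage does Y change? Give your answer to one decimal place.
143.6%

For Y = 13X^6:
If X → X(1 + 0.16)
Then Y → Y · (1 + 0.16)^6
     ≈ Y · 2.4364

Percentage change = ((1 + 0.16)^6 − 1) × 100% ≈ 143.6%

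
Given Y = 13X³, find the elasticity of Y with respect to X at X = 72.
Elasticity = 3

Elasticity = (dY/dX) · (X/Y)

dY/dX = 39·X²
At X = 72: dY/dX = 202176, Y = 4852224

Elasticity = 202176 · (72 / 4852224) = 3

Interpretation: for a small percentage change in X, the percentage change in Y is approximately 3.00 times as large.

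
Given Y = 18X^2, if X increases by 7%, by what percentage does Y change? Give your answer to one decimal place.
14.5%

For Y = 18X^2:
If X → X(1 + 0.07)
Then Y → Y · (1 + 0.07)^2
     = Y · 1.1449

Percentage change = ((1 + 0.07)^2 − 1) × 100% ≈ 14.5%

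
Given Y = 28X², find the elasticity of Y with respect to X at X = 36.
Elasticity = 2

Elasticity = (dY/dX) · (X/Y)

dY/dX = 56·X
At X = 36: dY/dX = 2016, Y = 36288

Elasticity = 2016 · (36 / 36288) = 2

Interpretation: for a small percentage change in X, the percentage change in Y is approximately 2.00 times as large.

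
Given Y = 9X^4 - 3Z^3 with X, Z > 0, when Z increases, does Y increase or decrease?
Y decreases

Taking the partial derivative:
∂Y/∂Z = -9Z^2

∂Y/∂Z = -9Z^2 < 0 (assuming positive values)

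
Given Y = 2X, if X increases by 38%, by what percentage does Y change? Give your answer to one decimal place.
38.0%

For Y = 2X:
If X → X(1 + 0.38)
Then Y → Y · (1 + 0.38)^1
     = Y · 1.3800

Percentage change = ((1 + 0.38)^1 − 1) × 100% = 38.0%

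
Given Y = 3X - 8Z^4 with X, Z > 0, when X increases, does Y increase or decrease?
Y increases

Taking the partial derivative:
∂Y/∂X = 3

∂Y/∂X = 3 > 0 (assuming positive values)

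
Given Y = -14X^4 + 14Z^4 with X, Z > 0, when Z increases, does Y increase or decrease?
Y increases

Taking the partial derivative:
∂Y/∂Z = 56Z^3

∂Y/∂Z = 56Z^3 > 0 (assuming positive values)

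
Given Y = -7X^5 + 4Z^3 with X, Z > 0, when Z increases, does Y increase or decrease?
Y increases

Taking the partial derivative:
∂Y/∂Z = 12Z^2

∂Y/∂Z = 12Z^2 > 0 (assuming positive values)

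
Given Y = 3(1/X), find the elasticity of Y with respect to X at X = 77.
Elasticity = -1

Elasticity = (dY/dX) · (X/Y)

dY/dX = -3/X²
At X = 77: dY/dX = -3/5929, Y = 3/77

Elasticity = (-3/5929) · (77 / (3/77)) = -1

Interpretation: for a small percentage change in X, the percentage change in Y is approximately -1.00 times as large.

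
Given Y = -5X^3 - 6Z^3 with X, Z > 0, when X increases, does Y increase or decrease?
Y decreases

Taking the partial derivative:
∂Y/∂X = -15X^2

∂Y/∂X = -15X^2 < 0 (assuming positive values)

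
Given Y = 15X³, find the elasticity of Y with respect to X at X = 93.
Elasticity = 3

Elasticity = (dY/dX) · (X/Y)

dY/dX = 45·X²
At X = 93: dY/dX = 389205, Y = 12065355

Elasticity = 389205 · (93 / 12065355) = 3

Interpretation: for a small percentage change in X, the percentage change in Y is approximately 3.00 times as large.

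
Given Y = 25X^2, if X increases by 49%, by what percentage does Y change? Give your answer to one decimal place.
122.0%

For Y = 25X^2:
If X → X(1 + 0.49)
Then Y → Y · (1 + 0.49)^2
     = Y · 2.2201

Percentage change = ((1 + 0.49)^2 − 1) × 100% ≈ 122.0%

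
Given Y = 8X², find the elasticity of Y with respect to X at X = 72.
Elasticity = 2

Elasticity = (dY/dX) · (X/Y)

dY/dX = 16·X
At X = 72: dY/dX = 1152, Y = 41472

Elasticity = 1152 · (72 / 41472) = 2

Interpretation: for a small percentage change in X, the percentage change in Y is approximately 2.00 times as large.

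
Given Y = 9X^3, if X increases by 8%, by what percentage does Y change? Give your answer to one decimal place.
26.0%

For Y = 9X^3:
If X → X(1 + 0.08)
Then Y → Y · (1 + 0.08)^3
     ≈ Y · 1.2597

Percentage change = ((1 + 0.08)^3 − 1) × 100% ≈ 26.0%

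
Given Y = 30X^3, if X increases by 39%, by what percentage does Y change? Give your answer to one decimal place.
168.6%

For Y = 30X^3:
If X → X(1 + 0.39)
Then Y → Y · (1 + 0.39)^3
     ≈ Y · 2.6856

Percentage change = ((1 + 0.39)^3 − 1) × 100% ≈ 168.6%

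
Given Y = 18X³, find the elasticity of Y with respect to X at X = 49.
Elasticity = 3

Elasticity = (dY/dX) · (X/Y)

dY/dX = 54·X²
At X = 49: dY/dX = 129654, Y = 2117682

Elasticity = 129654 · (49 / 2117682) = 3

Interpretation: for a small percentage change in X, the percentage change in Y is approximately 3.00 times as large.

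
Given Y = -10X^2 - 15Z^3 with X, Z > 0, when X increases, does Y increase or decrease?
Y decreases

Taking the partial derivative:
∂Y/∂X = -20X

∂Y/∂X = -20X < 0 (assuming positive values)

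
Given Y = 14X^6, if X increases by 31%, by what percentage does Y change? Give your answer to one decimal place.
405.4%

For Y = 14X^6:
If X → X(1 + 0.31)
Then Y → Y · (1 + 0.31)^6
     ≈ Y · 5.0539

Percentage change = ((1 + 0.31)^6 − 1) × 100% ≈ 405.4%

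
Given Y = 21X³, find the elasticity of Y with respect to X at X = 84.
Elasticity = 3

Elasticity = (dY/dX) · (X/Y)

dY/dX = 63·X²
At X = 84: dY/dX = 444528, Y = 12446784

Elasticity = 444528 · (84 / 12446784) = 3

Interpretation: for a small percentage change in X, the percentage change in Y is approximately 3.00 times as large.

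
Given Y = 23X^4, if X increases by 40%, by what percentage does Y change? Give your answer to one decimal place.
284.2%

For Y = 23X^4:
If X → X(1 + 0.4)
Then Y → Y · (1 + 0.4)^4
     = Y · 3.8416

Percentage change = ((1 + 0.4)^4 − 1) × 100% ≈ 284.2%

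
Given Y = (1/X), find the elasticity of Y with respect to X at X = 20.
Elasticity = -1

Elasticity = (dY/dX) · (X/Y)

dY/dX = -1/X²
At X = 20: dY/dX = -1/400, Y = 1/20

Elasticity = (-1/400) · (20 / (1/20)) = -1

Interpretation: for a small percentage change in X, the percentage change in Y is approximately -1.00 times as large.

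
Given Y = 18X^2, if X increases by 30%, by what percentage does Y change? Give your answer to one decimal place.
69.0%

For Y = 18X^2:
If X → X(1 + 0.3)
Then Y → Y · (1 + 0.3)^2
     = Y · 1.6900

Percentage change = ((1 + 0.3)^2 − 1) × 100% = 69.0%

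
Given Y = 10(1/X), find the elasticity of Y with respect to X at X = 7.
Elasticity = -1

Elasticity = (dY/dX) · (X/Y)

dY/dX = -10/X²
At X = 7: dY/dX = -10/49, Y = 10/7

Elasticity = (-10/49) · (7 / (10/7)) = -1

Interpretation: for a small percentage change in X, the percentage change in Y is approximately -1.00 times as large.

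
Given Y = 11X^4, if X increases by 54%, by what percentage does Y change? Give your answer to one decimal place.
462.4%

For Y = 11X^4:
If X → X(1 + 0.54)
Then Y → Y · (1 + 0.54)^4
     ≈ Y · 5.6245

Percentage change = ((1 + 0.54)^4 − 1) × 100% ≈ 462.4%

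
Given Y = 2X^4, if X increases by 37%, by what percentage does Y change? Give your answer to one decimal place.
252.3%

For Y = 2X^4:
If X → X(1 + 0.37)
Then Y → Y · (1 + 0.37)^4
     ≈ Y · 3.5228

Percentage change = ((1 + 0.37)^4 − 1) × 100% ≈ 252.3%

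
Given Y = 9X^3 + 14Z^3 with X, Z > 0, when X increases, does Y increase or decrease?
Y increases

Taking the partial derivative:
∂Y/∂X = 27X^2

∂Y/∂X = 27X^2 > 0 (assuming positive values)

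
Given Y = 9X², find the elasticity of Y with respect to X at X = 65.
Elasticity = 2

Elasticity = (dY/dX) · (X/Y)

dY/dX = 18·X
At X = 65: dY/dX = 1170, Y = 38025

Elasticity = 1170 · (65 / 38025) = 2

Interpretation: for a small percentage change in X, the percentage change in Y is approximately 2.00 times as large.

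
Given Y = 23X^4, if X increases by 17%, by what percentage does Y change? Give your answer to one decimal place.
87.4%

For Y = 23X^4:
If X → X(1 + 0.17)
Then Y → Y · (1 + 0.17)^4
     ≈ Y · 1.8739

Percentage change = ((1 + 0.17)^4 − 1) × 100% ≈ 87.4%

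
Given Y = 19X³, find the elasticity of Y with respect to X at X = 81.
Elasticity = 3

Elasticity = (dY/dX) · (X/Y)

dY/dX = 57·X²
At X = 81: dY/dX = 373977, Y = 10097379

Elasticity = 373977 · (81 / 10097379) = 3

Interpretation: for a small percentage change in X, the percentage change in Y is approximately 3.00 times as large.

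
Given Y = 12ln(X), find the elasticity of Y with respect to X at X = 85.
Elasticity = 1/ln(85) ≈ 0.2251

Elasticity = (dY/dX) · (X/Y)

dY/dX = 12/X
At X = 85: dY/dX = 12/85, Y = 12·ln(85)

Elasticity = (12/85) · (85 / (12·ln(85))) = 1/ln(85) ≈ 0.2251

Interpretation: for a small percentage change in X, the percentage change in Y is approximately 0.23 times as large.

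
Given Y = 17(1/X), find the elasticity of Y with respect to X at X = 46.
Elasticity = -1

Elasticity = (dY/dX) · (X/Y)

dY/dX = -17/X²
At X = 46: dY/dX = -17/2116, Y = 17/46

Elasticity = (-17/2116) · (46 / (17/46)) = -1

Interpretation: for a small percentage change in X, the percentage change in Y is approximately -1.00 times as large.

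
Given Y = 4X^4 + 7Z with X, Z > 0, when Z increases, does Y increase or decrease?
Y increases

Taking the partial derivative:
∂Y/∂Z = 7

∂Y/∂Z = 7 > 0 (assuming positive values)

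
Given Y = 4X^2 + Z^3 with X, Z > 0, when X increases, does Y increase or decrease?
Y increases

Taking the partial derivative:
∂Y/∂X = 8X

∂Y/∂X = 8X > 0 (assuming positive values)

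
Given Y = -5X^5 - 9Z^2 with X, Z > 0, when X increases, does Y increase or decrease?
Y decreases

Taking the partial derivative:
∂Y/∂X = -25X^4

∂Y/∂X = -25X^4 < 0 (assuming positive values)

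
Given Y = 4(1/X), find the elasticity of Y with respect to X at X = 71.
Elasticity = -1

Elasticity = (dY/dX) · (X/Y)

dY/dX = -4/X²
At X = 71: dY/dX = -4/5041, Y = 4/71

Elasticity = (-4/5041) · (71 / (4/71)) = -1

Interpretation: for a small percentage change in X, the percentage change in Y is approximately -1.00 times as large.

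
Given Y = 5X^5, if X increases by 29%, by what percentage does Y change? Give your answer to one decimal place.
257.2%

For Y = 5X^5:
If X → X(1 + 0.29)
Then Y → Y · (1 + 0.29)^5
     ≈ Y · 3.5723

Percentage change = ((1 + 0.29)^5 − 1) × 100% ≈ 257.2%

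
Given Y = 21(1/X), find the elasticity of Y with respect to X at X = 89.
Elasticity = -1

Elasticity = (dY/dX) · (X/Y)

dY/dX = -21/X²
At X = 89: dY/dX = -21/7921, Y = 21/89

Elasticity = (-21/7921) · (89 / (21/89)) = -1

Interpretation: for a small percentage change in X, the percentage change in Y is approximately -1.00 times as large.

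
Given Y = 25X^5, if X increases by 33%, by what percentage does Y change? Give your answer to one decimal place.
316.2%

For Y = 25X^5:
If X → X(1 + 0.33)
Then Y → Y · (1 + 0.33)^5
     ≈ Y · 4.1616

Percentage change = ((1 + 0.33)^5 − 1) × 100% ≈ 316.2%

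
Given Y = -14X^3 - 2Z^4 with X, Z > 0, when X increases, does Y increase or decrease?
Y decreases

Taking the partial derivative:
∂Y/∂X = -42X^2

∂Y/∂X = -42X^2 < 0 (assuming positive values)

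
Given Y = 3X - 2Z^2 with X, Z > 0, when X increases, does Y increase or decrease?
Y increases

Taking the partial derivative:
∂Y/∂X = 3

∂Y/∂X = 3 > 0 (assuming positive values)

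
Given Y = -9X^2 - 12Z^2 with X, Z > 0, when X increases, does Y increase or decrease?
Y decreases

Taking the partial derivative:
∂Y/∂X = -18X

∂Y/∂X = -18X < 0 (assuming positive values)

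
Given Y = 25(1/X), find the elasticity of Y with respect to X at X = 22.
Elasticity = -1

Elasticity = (dY/dX) · (X/Y)

dY/dX = -25/X²
At X = 22: dY/dX = -25/484, Y = 25/22

Elasticity = (-25/484) · (22 / (25/22)) = -1

Interpretation: for a small percentage change in X, the percentage change in Y is approximately -1.00 times as large.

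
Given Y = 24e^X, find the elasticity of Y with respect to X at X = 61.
Elasticity = 61

Elasticity = (dY/dX) · (X/Y)

dY/dX = 24·e^X
At X = 61: dY/dX = 24·e^61, Y = 24·e^61

Elasticity = (24·e^61) · (61 / (24·e^61)) = 61

Interpretation: for a small percentage change in X, the percentage change in Y is approximately 61.00 times as large.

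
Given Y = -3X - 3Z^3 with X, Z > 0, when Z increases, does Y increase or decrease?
Y decreases

Taking the partial derivative:
∂Y/∂Z = -9Z^2

∂Y/∂Z = -9Z^2 < 0 (assuming positive values)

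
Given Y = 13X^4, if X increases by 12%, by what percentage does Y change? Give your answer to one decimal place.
57.4%

For Y = 13X^4:
If X → X(1 + 0.12)
Then Y → Y · (1 + 0.12)^4
     ≈ Y · 1.5735

Percentage change = ((1 + 0.12)^4 − 1) × 100% ≈ 57.4%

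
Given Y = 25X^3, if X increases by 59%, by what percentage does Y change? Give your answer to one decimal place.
302.0%

For Y = 25X^3:
If X → X(1 + 0.59)
Then Y → Y · (1 + 0.59)^3
     ≈ Y · 4.0197

Percentage change = ((1 + 0.59)^3 − 1) × 100% ≈ 302.0%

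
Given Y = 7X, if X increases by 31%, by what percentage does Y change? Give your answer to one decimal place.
31.0%

For Y = 7X:
If X → X(1 + 0.31)
Then Y → Y · (1 + 0.31)^1
     = Y · 1.3100

Percentage change = ((1 + 0.31)^1 − 1) × 100% = 31.0%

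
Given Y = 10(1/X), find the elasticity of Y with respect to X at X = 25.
Elasticity = -1

Elasticity = (dY/dX) · (X/Y)

dY/dX = -10/X²
At X = 25: dY/dX = -2/125, Y = 2/5

Elasticity = (-2/125) · (25 / (2/5)) = -1

Interpretation: for a small percentage change in X, the percentage change in Y is approximately -1.00 times as large.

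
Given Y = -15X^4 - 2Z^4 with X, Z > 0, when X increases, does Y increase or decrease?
Y decreases

Taking the partial derivative:
∂Y/∂X = -60X^3

∂Y/∂X = -60X^3 < 0 (assuming positive values)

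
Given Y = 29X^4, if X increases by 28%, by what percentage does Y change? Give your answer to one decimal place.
168.4%

For Y = 29X^4:
If X → X(1 + 0.28)
Then Y → Y · (1 + 0.28)^4
     ≈ Y · 2.6844

Percentage change = ((1 + 0.28)^4 − 1) × 100% ≈ 168.4%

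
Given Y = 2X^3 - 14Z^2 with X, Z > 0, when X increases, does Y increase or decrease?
Y increases

Taking the partial derivative:
∂Y/∂X = 6X^2

∂Y/∂X = 6X^2 > 0 (assuming positive values)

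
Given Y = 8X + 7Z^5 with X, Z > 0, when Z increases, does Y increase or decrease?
Y increases

Taking the partial derivative:
∂Y/∂Z = 35Z^4

∂Y/∂Z = 35Z^4 > 0 (assuming positive values)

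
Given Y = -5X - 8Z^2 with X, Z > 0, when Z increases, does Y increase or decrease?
Y decreases

Taking the partial derivative:
∂Y/∂Z = -16Z

∂Y/∂Z = -16Z < 0 (assuming positive values)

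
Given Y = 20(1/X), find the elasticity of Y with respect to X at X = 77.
Elasticity = -1

Elasticity = (dY/dX) · (X/Y)

dY/dX = -20/X²
At X = 77: dY/dX = -20/5929, Y = 20/77

Elasticity = (-20/5929) · (77 / (20/77)) = -1

Interpretation: for a small percentage change in X, the percentage change in Y is approximately -1.00 times as large.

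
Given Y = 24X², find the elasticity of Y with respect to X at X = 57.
Elasticity = 2

Elasticity = (dY/dX) · (X/Y)

dY/dX = 48·X
At X = 57: dY/dX = 2736, Y = 77976

Elasticity = 2736 · (57 / 77976) = 2

Interpretation: for a small percentage change in X, the percentage change in Y is approximately 2.00 times as large.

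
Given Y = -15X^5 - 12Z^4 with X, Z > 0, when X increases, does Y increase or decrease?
Y decreases

Taking the partial derivative:
∂Y/∂X = -75X^4

∂Y/∂X = -75X^4 < 0 (assuming positive values)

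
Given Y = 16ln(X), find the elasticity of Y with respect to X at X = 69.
Elasticity = 1/ln(69) ≈ 0.2362

Elasticity = (dY/dX) · (X/Y)

dY/dX = 16/X
At X = 69: dY/dX = 16/69, Y = 16·ln(69)

Elasticity = (16/69) · (69 / (16·ln(69))) = 1/ln(69) ≈ 0.2362

Interpretation: for a small percentage change in X, the percentage change in Y is approximately 0.24 times as large.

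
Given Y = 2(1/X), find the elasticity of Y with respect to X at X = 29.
Elasticity = -1

Elasticity = (dY/dX) · (X/Y)

dY/dX = -2/X²
At X = 29: dY/dX = -2/841, Y = 2/29

Elasticity = (-2/841) · (29 / (2/29)) = -1

Interpretation: for a small percentage change in X, the percentage change in Y is approximately -1.00 times as large.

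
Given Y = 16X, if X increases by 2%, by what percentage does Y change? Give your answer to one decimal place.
2.0%

For Y = 16X:
If X → X(1 + 0.02)
Then Y → Y · (1 + 0.02)^1
     = Y · 1.0200

Percentage change = ((1 + 0.02)^1 − 1) × 100% = 2.0%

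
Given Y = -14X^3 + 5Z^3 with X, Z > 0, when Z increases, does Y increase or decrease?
Y increases

Taking the partial derivative:
∂Y/∂Z = 15Z^2

∂Y/∂Z = 15Z^2 > 0 (assuming positive values)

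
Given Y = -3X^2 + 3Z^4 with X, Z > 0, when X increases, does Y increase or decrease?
Y decreases

Taking the partial derivative:
∂Y/∂X = -6X

∂Y/∂X = -6X < 0 (assuming positive values)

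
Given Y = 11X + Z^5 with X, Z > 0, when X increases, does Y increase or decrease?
Y increases

Taking the partial derivative:
∂Y/∂X = 11

∂Y/∂X = 11 > 0 (assuming positive values)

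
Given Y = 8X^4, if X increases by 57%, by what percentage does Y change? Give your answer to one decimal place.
507.6%

For Y = 8X^4:
If X → X(1 + 0.57)
Then Y → Y · (1 + 0.57)^4
     ≈ Y · 6.0757

Percentage change = ((1 + 0.57)^4 − 1) × 100% ≈ 507.6%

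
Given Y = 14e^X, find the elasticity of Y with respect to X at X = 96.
Elasticity = 96

Elasticity = (dY/dX) · (X/Y)

dY/dX = 14·e^X
At X = 96: dY/dX = 14·e^96, Y = 14·e^96

Elasticity = (14·e^96) · (96 / (14·e^96)) = 96

Interpretation: for a small percentage change in X, the percentage change in Y is approximately 96.00 times as large.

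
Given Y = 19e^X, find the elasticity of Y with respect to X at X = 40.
Elasticity = 40

Elasticity = (dY/dX) · (X/Y)

dY/dX = 19·e^X
At X = 40: dY/dX = 19·e^40, Y = 19·e^40

Elasticity = (19·e^40) · (40 / (19·e^40)) = 40

Interpretation: for a small percentage change in X, the percentage change in Y is approximately 40.00 times as large.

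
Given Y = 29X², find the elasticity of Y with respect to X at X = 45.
Elasticity = 2

Elasticity = (dY/dX) · (X/Y)

dY/dX = 58·X
At X = 45: dY/dX = 2610, Y = 58725

Elasticity = 2610 · (45 / 58725) = 2

Interpretation: for a small percentage change in X, the percentage change in Y is approximately 2.00 times as large.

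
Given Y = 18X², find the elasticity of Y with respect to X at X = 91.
Elasticity = 2

Elasticity = (dY/dX) · (X/Y)

dY/dX = 36·X
At X = 91: dY/dX = 3276, Y = 149058

Elasticity = 3276 · (91 / 149058) = 2

Interpretation: for a small percentage change in X, the percentage change in Y is approximately 2.00 times as large.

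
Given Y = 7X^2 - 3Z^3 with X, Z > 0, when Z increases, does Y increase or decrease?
Y decreases

Taking the partial derivative:
∂Y/∂Z = -9Z^2

∂Y/∂Z = -9Z^2 < 0 (assuming positive values)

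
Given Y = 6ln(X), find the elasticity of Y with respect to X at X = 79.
Elasticity = 1/ln(79) ≈ 0.2289

Elasticity = (dY/dX) · (X/Y)

dY/dX = 6/X
At X = 79: dY/dX = 6/79, Y = 6·ln(79)

Elasticity = (6/79) · (79 / (6·ln(79))) = 1/ln(79) ≈ 0.2289

Interpretation: for a small percentage change in X, the percentage change in Y is approximately 0.23 times as large.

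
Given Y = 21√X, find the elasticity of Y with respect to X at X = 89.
Elasticity = 1/2

Elasticity = (dY/dX) · (X/Y)

dY/dX = 21/(2·√X)
At X = 89: dY/dX = 21·√89/178, Y = 21·√89

Elasticity = (21·√89/178) · (89 / (21·√89)) = 1/2

Interpretation: for a small percentage change in X, the percentage change in Y is approximately 0.50 times as large.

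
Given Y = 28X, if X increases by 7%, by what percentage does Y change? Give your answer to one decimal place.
7.0%

For Y = 28X:
If X → X(1 + 0.07)
Then Y → Y · (1 + 0.07)^1
     = Y · 1.0700

Percentage change = ((1 + 0.07)^1 − 1) × 100% = 7.0%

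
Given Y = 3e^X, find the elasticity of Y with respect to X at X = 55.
Elasticity = 55

Elasticity = (dY/dX) · (X/Y)

dY/dX = 3·e^X
At X = 55: dY/dX = 3·e^55, Y = 3·e^55

Elasticity = (3·e^55) · (55 / (3·e^55)) = 55

Interpretation: for a small percentage change in X, the percentage change in Y is approximately 55.00 times as large.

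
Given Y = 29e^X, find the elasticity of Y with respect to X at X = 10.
Elasticity = 10

Elasticity = (dY/dX) · (X/Y)

dY/dX = 29·e^X
At X = 10: dY/dX = 29·e^10, Y = 29·e^10

Elasticity = (29·e^10) · (10 / (29·e^10)) = 10

Interpretation: for a small percentage change in X, the percentage change in Y is approximately 10.00 times as large.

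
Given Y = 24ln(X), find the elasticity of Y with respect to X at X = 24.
Elasticity = 1/ln(24) ≈ 0.3147

Elasticity = (dY/dX) · (X/Y)

dY/dX = 24/X
At X = 24: dY/dX = 1, Y = 24·ln(24)

Elasticity = 1 · (24 / (24·ln(24))) = 1/ln(24) ≈ 0.3147

Interpretation: for a small percentage change in X, the percentage change in Y is approximately 0.31 times as large.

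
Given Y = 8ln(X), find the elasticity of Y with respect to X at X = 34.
Elasticity = 1/ln(34) ≈ 0.2836

Elasticity = (dY/dX) · (X/Y)

dY/dX = 8/X
At X = 34: dY/dX = 4/17, Y = 8·ln(34)

Elasticity = (4/17) · (34 / (8·ln(34))) = 1/ln(34) ≈ 0.2836

Interpretation: for a small percentage change in X, the percentage change in Y is approximately 0.28 times as large.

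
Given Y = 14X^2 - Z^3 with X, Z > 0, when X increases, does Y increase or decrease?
Y increases

Taking the partial derivative:
∂Y/∂X = 28X

∂Y/∂X = 28X > 0 (assuming positive values)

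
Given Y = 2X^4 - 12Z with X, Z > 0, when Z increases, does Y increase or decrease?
Y decreases

Taking the partial derivative:
∂Y/∂Z = -12

∂Y/∂Z = -12 < 0 (assuming positive values)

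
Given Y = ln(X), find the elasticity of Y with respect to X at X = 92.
Elasticity = 1/ln(92) ≈ 0.2212

Elasticity = (dY/dX) · (X/Y)

dY/dX = 1/X
At X = 92: dY/dX = 1/92, Y = ln(92)

Elasticity = (1/92) · (92 / (ln(92))) = 1/ln(92) ≈ 0.2212

Interpretation: for a small percentage change in X, the percentage change in Y is approximately 0.22 times as large.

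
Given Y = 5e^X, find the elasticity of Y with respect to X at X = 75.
Elasticity = 75

Elasticity = (dY/dX) · (X/Y)

dY/dX = 5·e^X
At X = 75: dY/dX = 5·e^75, Y = 5·e^75

Elasticity = (5·e^75) · (75 / (5·e^75)) = 75

Interpretation: for a small percentage change in X, the percentage change in Y is approximately 75.00 times as large.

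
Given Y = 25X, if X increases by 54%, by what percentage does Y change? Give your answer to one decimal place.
54.0%

For Y = 25X:
If X → X(1 + 0.54)
Then Y → Y · (1 + 0.54)^1
     = Y · 1.5400

Percentage change = ((1 + 0.54)^1 − 1) × 100% = 54.0%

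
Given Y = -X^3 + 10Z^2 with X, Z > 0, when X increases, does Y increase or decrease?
Y decreases

Taking the partial derivative:
∂Y/∂X = -3X^2

∂Y/∂X = -3X^2 < 0 (assuming positive values)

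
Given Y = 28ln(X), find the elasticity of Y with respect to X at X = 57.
Elasticity = 1/ln(57) ≈ 0.2473

Elasticity = (dY/dX) · (X/Y)

dY/dX = 28/X
At X = 57: dY/dX = 28/57, Y = 28·ln(57)

Elasticity = (28/57) · (57 / (28·ln(57))) = 1/ln(57) ≈ 0.2473

Interpretation: for a small percentage change in X, the percentage change in Y is approximately 0.25 times as large.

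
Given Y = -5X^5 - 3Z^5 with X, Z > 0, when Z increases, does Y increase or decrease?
Y decreases

Taking the partial derivative:
∂Y/∂Z = -15Z^4

∂Y/∂Z = -15Z^4 < 0 (assuming positive values)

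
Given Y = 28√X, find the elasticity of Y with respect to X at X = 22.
Elasticity = 1/2

Elasticity = (dY/dX) · (X/Y)

dY/dX = 14/√X
At X = 22: dY/dX = 7·√22/11, Y = 28·√22

Elasticity = (7·√22/11) · (22 / (28·√22)) = 1/2

Interpretation: for a small percentage change in X, the percentage change in Y is approximately 0.50 times as large.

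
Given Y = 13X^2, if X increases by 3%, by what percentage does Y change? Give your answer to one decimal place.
6.1%

For Y = 13X^2:
If X → X(1 + 0.03)
Then Y → Y · (1 + 0.03)^2
     = Y · 1.0609

Percentage change = ((1 + 0.03)^2 − 1) × 100% ≈ 6.1%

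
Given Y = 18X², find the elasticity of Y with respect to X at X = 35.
Elasticity = 2

Elasticity = (dY/dX) · (X/Y)

dY/dX = 36·X
At X = 35: dY/dX = 1260, Y = 22050

Elasticity = 1260 · (35 / 22050) = 2

Interpretation: for a small percentage change in X, the percentage change in Y is approximately 2.00 times as large.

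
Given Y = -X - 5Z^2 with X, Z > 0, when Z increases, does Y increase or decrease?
Y decreases

Taking the partial derivative:
∂Y/∂Z = -10Z

∂Y/∂Z = -10Z < 0 (assuming positive values)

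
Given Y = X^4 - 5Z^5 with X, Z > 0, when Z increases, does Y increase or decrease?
Y decreases

Taking the partial derivative:
∂Y/∂Z = -25Z^4

∂Y/∂Z = -25Z^4 < 0 (assuming positive values)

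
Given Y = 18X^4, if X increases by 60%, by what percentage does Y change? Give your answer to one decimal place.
555.4%

For Y = 18X^4:
If X → X(1 + 0.6)
Then Y → Y · (1 + 0.6)^4
     = Y · 6.5536

Percentage change = ((1 + 0.6)^4 − 1) × 100% ≈ 555.4%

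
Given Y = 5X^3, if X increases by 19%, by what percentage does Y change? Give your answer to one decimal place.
68.5%

For Y = 5X^3:
If X → X(1 + 0.19)
Then Y → Y · (1 + 0.19)^3
     ≈ Y · 1.6852

Percentage change = ((1 + 0.19)^3 − 1) × 100% ≈ 68.5%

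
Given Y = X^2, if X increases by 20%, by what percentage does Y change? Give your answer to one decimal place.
44.0%

For Y = X^2:
If X → X(1 + 0.2)
Then Y → Y · (1 + 0.2)^2
     = Y · 1.4400

Percentage change = ((1 + 0.2)^2 − 1) × 100% = 44.0%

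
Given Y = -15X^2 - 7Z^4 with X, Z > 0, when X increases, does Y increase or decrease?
Y decreases

Taking the partial derivative:
∂Y/∂X = -30X

∂Y/∂X = -30X < 0 (assuming positive values)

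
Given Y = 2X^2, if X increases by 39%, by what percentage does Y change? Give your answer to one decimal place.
93.2%

For Y = 2X^2:
If X → X(1 + 0.39)
Then Y → Y · (1 + 0.39)^2
     = Y · 1.9321

Percentage change = ((1 + 0.39)^2 − 1) × 100% ≈ 93.2%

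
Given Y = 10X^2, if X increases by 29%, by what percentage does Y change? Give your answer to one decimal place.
66.4%

For Y = 10X^2:
If X → X(1 + 0.29)
Then Y → Y · (1 + 0.29)^2
     = Y · 1.6641

Percentage change = ((1 + 0.29)^2 − 1) × 100% ≈ 66.4%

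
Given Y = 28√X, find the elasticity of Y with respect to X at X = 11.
Elasticity = 1/2

Elasticity = (dY/dX) · (X/Y)

dY/dX = 14/√X
At X = 11: dY/dX = 14·√11/11, Y = 28·√11

Elasticity = (14·√11/11) · (11 / (28·√11)) = 1/2

Interpretation: for a small percentage change in X, the percentage change in Y is approximately 0.50 times as large.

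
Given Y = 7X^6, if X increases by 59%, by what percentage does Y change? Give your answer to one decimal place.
1515.8%

For Y = 7X^6:
If X → X(1 + 0.59)
Then Y → Y · (1 + 0.59)^6
     ≈ Y · 16.1578

Percentage change = ((1 + 0.59)^6 − 1) × 100% ≈ 1515.8%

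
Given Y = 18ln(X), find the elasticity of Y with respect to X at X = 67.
Elasticity = 1/ln(67) ≈ 0.2378

Elasticity = (dY/dX) · (X/Y)

dY/dX = 18/X
At X = 67: dY/dX = 18/67, Y = 18·ln(67)

Elasticity = (18/67) · (67 / (18·ln(67))) = 1/ln(67) ≈ 0.2378

Interpretation: for a small percentage change in X, the percentage change in Y is approximately 0.24 times as large.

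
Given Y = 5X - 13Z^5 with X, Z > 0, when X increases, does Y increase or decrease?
Y increases

Taking the partial derivative:
∂Y/∂X = 5

∂Y/∂X = 5 > 0 (assuming positive values)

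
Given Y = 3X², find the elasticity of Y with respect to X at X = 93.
Elasticity = 2

Elasticity = (dY/dX) · (X/Y)

dY/dX = 6·X
At X = 93: dY/dX = 558, Y = 25947

Elasticity = 558 · (93 / 25947) = 2

Interpretation: for a small percentage change in X, the percentage change in Y is approximately 2.00 times as large.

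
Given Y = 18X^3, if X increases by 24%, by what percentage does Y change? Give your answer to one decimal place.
90.7%

For Y = 18X^3:
If X → X(1 + 0.24)
Then Y → Y · (1 + 0.24)^3
     ≈ Y · 1.9066

Percentage change = ((1 + 0.24)^3 − 1) × 100% ≈ 90.7%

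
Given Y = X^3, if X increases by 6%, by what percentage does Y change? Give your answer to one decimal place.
19.1%

For Y = X^3:
If X → X(1 + 0.06)
Then Y → Y · (1 + 0.06)^3
     ≈ Y · 1.1910

Percentage change = ((1 + 0.06)^3 − 1) × 100% ≈ 19.1%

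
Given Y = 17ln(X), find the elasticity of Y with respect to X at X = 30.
Elasticity = 1/ln(30) ≈ 0.2940

Elasticity = (dY/dX) · (X/Y)

dY/dX = 17/X
At X = 30: dY/dX = 17/30, Y = 17·ln(30)

Elasticity = (17/30) · (30 / (17·ln(30))) = 1/ln(30) ≈ 0.2940

Interpretation: for a small percentage change in X, the percentage change in Y is approximately 0.29 times as large.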